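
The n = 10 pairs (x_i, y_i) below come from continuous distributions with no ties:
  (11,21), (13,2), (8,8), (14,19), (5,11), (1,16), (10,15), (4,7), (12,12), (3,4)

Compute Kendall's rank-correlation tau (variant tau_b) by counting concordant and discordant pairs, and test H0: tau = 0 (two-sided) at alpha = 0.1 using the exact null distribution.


Step 1: Enumerate the 45 unordered pairs (i,j) with i<j and classify each by sign(x_j-x_i) * sign(y_j-y_i).
  (1,2):dx=+2,dy=-19->D; (1,3):dx=-3,dy=-13->C; (1,4):dx=+3,dy=-2->D; (1,5):dx=-6,dy=-10->C
  (1,6):dx=-10,dy=-5->C; (1,7):dx=-1,dy=-6->C; (1,8):dx=-7,dy=-14->C; (1,9):dx=+1,dy=-9->D
  (1,10):dx=-8,dy=-17->C; (2,3):dx=-5,dy=+6->D; (2,4):dx=+1,dy=+17->C; (2,5):dx=-8,dy=+9->D
  (2,6):dx=-12,dy=+14->D; (2,7):dx=-3,dy=+13->D; (2,8):dx=-9,dy=+5->D; (2,9):dx=-1,dy=+10->D
  (2,10):dx=-10,dy=+2->D; (3,4):dx=+6,dy=+11->C; (3,5):dx=-3,dy=+3->D; (3,6):dx=-7,dy=+8->D
  (3,7):dx=+2,dy=+7->C; (3,8):dx=-4,dy=-1->C; (3,9):dx=+4,dy=+4->C; (3,10):dx=-5,dy=-4->C
  (4,5):dx=-9,dy=-8->C; (4,6):dx=-13,dy=-3->C; (4,7):dx=-4,dy=-4->C; (4,8):dx=-10,dy=-12->C
  (4,9):dx=-2,dy=-7->C; (4,10):dx=-11,dy=-15->C; (5,6):dx=-4,dy=+5->D; (5,7):dx=+5,dy=+4->C
  (5,8):dx=-1,dy=-4->C; (5,9):dx=+7,dy=+1->C; (5,10):dx=-2,dy=-7->C; (6,7):dx=+9,dy=-1->D
  (6,8):dx=+3,dy=-9->D; (6,9):dx=+11,dy=-4->D; (6,10):dx=+2,dy=-12->D; (7,8):dx=-6,dy=-8->C
  (7,9):dx=+2,dy=-3->D; (7,10):dx=-7,dy=-11->C; (8,9):dx=+8,dy=+5->C; (8,10):dx=-1,dy=-3->C
  (9,10):dx=-9,dy=-8->C
Step 2: C = 27, D = 18, total pairs = 45.
Step 3: tau = (C - D)/(n(n-1)/2) = (27 - 18)/45 = 0.200000.
Step 4: Exact two-sided p-value (enumerate n! = 3628800 permutations of y under H0): p = 0.484313.
Step 5: alpha = 0.1. fail to reject H0.

tau_b = 0.2000 (C=27, D=18), p = 0.484313, fail to reject H0.


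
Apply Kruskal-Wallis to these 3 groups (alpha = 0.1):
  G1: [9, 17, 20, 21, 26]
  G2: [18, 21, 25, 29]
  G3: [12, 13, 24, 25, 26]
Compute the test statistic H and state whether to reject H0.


Step 1: Combine all N = 14 observations and assign midranks.
sorted (value, group, rank): (9,G1,1), (12,G3,2), (13,G3,3), (17,G1,4), (18,G2,5), (20,G1,6), (21,G1,7.5), (21,G2,7.5), (24,G3,9), (25,G2,10.5), (25,G3,10.5), (26,G1,12.5), (26,G3,12.5), (29,G2,14)
Step 2: Sum ranks within each group.
R_1 = 31 (n_1 = 5)
R_2 = 37 (n_2 = 4)
R_3 = 37 (n_3 = 5)
Step 3: H = 12/(N(N+1)) * sum(R_i^2/n_i) - 3(N+1)
     = 12/(14*15) * (31^2/5 + 37^2/4 + 37^2/5) - 3*15
     = 0.057143 * 808.25 - 45
     = 1.185714.
Step 4: Ties present; correction factor C = 1 - 18/(14^3 - 14) = 0.993407. Corrected H = 1.185714 / 0.993407 = 1.193584.
Step 5: Under H0, H ~ chi^2(2); p-value = 0.550575.
Step 6: alpha = 0.1. fail to reject H0.

H = 1.1936, df = 2, p = 0.550575, fail to reject H0.


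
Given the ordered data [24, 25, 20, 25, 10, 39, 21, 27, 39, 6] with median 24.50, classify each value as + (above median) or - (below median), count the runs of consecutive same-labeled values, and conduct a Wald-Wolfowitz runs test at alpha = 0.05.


Step 1: Compute median = 24.50; label A = above, B = below.
Labels in order: BABABABAAB  (n_A = 5, n_B = 5)
Step 2: Count runs R = 9.
Step 3: Under H0 (random ordering), E[R] = 2*n_A*n_B/(n_A+n_B) + 1 = 2*5*5/10 + 1 = 6.0000.
        Var[R] = 2*n_A*n_B*(2*n_A*n_B - n_A - n_B) / ((n_A+n_B)^2 * (n_A+n_B-1)) = 2000/900 = 2.2222.
        SD[R] = 1.4907.
Step 4: Continuity-corrected z = (R - 0.5 - E[R]) / SD[R] = (9 - 0.5 - 6.0000) / 1.4907 = 1.6771.
Step 5: Two-sided p-value via normal approximation = 2*(1 - Phi(|z|)) = 0.093533.
Step 6: alpha = 0.05. fail to reject H0.

R = 9, z = 1.6771, p = 0.093533, fail to reject H0.


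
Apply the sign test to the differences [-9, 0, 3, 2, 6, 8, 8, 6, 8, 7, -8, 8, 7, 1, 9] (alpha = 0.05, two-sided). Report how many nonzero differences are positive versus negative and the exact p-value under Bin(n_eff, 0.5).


Step 1: Discard zero differences. Original n = 15; n_eff = number of nonzero differences = 14.
Nonzero differences (with sign): -9, +3, +2, +6, +8, +8, +6, +8, +7, -8, +8, +7, +1, +9
Step 2: Count signs: positive = 12, negative = 2.
Step 3: Under H0: P(positive) = 0.5, so the number of positives S ~ Bin(14, 0.5).
Step 4: Two-sided exact p-value = sum of Bin(14,0.5) probabilities at or below the observed probability = 0.012939.
Step 5: alpha = 0.05. reject H0.

n_eff = 14, pos = 12, neg = 2, p = 0.012939, reject H0.


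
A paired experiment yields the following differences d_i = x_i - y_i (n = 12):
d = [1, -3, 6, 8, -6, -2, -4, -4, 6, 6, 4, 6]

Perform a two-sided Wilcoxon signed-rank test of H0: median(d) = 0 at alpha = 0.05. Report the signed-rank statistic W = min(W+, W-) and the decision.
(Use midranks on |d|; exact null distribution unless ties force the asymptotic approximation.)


Step 1: Drop any zero differences (none here) and take |d_i|.
|d| = [1, 3, 6, 8, 6, 2, 4, 4, 6, 6, 4, 6]
Step 2: Midrank |d_i| (ties get averaged ranks).
ranks: |1|->1, |3|->3, |6|->9, |8|->12, |6|->9, |2|->2, |4|->5, |4|->5, |6|->9, |6|->9, |4|->5, |6|->9
Step 3: Attach original signs; sum ranks with positive sign and with negative sign.
W+ = 1 + 9 + 12 + 9 + 9 + 5 + 9 = 54
W- = 3 + 9 + 2 + 5 + 5 = 24
(Check: W+ + W- = 78 should equal n(n+1)/2 = 78.)
Step 4: Test statistic W = min(W+, W-) = 24.
Step 5: Ties in |d|, so use the tie-corrected normal approximation.
        E[W] = n(n+1)/4 = 12*13/4 = 39.
        Tie groups: |d|=4 (t=3), |d|=6 (t=5); sum(t^3 - t) = 144.
        Var[W] = n(n+1)(2n+1)/24 - sum(t^3-t)/48 = 3900/24 - 144/48 = 159.5.
        z = (W - E[W]) / sqrt(Var[W]) = (24 - 39) / 12.6293 = -1.1877.
        Two-sided p = 2*Phi(z) = 0.234947.
Step 6: alpha = 0.05. fail to reject H0.

W+ = 54, W- = 24, W = min = 24, p = 0.234947, fail to reject H0.


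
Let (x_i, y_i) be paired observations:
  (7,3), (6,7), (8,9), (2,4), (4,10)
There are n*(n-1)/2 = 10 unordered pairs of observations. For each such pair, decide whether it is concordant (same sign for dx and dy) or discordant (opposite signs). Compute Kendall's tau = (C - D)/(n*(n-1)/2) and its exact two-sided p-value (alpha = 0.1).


Step 1: Enumerate the 10 unordered pairs (i,j) with i<j and classify each by sign(x_j-x_i) * sign(y_j-y_i).
  (1,2):dx=-1,dy=+4->D; (1,3):dx=+1,dy=+6->C; (1,4):dx=-5,dy=+1->D; (1,5):dx=-3,dy=+7->D
  (2,3):dx=+2,dy=+2->C; (2,4):dx=-4,dy=-3->C; (2,5):dx=-2,dy=+3->D; (3,4):dx=-6,dy=-5->C
  (3,5):dx=-4,dy=+1->D; (4,5):dx=+2,dy=+6->C
Step 2: C = 5, D = 5, total pairs = 10.
Step 3: tau = (C - D)/(n(n-1)/2) = (5 - 5)/10 = 0.000000.
Step 4: Exact two-sided p-value (enumerate n! = 120 permutations of y under H0): p = 1.000000.
Step 5: alpha = 0.1. fail to reject H0.

tau_b = 0.0000 (C=5, D=5), p = 1.000000, fail to reject H0.


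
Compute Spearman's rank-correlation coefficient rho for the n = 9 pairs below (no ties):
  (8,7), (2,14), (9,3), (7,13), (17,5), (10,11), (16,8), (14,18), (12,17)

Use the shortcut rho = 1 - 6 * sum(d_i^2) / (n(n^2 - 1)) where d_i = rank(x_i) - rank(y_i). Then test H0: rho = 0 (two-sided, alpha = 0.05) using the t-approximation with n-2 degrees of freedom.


Step 1: Rank x and y separately (midranks; no ties here).
rank(x): 8->3, 2->1, 9->4, 7->2, 17->9, 10->5, 16->8, 14->7, 12->6
rank(y): 7->3, 14->7, 3->1, 13->6, 5->2, 11->5, 8->4, 18->9, 17->8
Step 2: d_i = R_x(i) - R_y(i); compute d_i^2.
  (3-3)^2=0, (1-7)^2=36, (4-1)^2=9, (2-6)^2=16, (9-2)^2=49, (5-5)^2=0, (8-4)^2=16, (7-9)^2=4, (6-8)^2=4
sum(d^2) = 134.
Step 3: rho = 1 - 6*134 / (9*(9^2 - 1)) = 1 - 804/720 = -0.116667.
Step 4: Under H0, t = rho * sqrt((n-2)/(1-rho^2)) = -0.3108 ~ t(7).
Step 5: Two-sided p-value from the t-distribution with 7 df = 0.765008.
Step 6: alpha = 0.05. fail to reject H0.

rho = -0.1167, p = 0.765008, fail to reject H0 at alpha = 0.05.


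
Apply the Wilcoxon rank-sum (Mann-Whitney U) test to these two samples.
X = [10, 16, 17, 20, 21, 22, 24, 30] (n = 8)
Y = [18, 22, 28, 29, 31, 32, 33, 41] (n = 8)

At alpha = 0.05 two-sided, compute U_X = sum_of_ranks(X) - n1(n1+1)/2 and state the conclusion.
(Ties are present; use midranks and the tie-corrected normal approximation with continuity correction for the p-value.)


Step 1: Combine and sort all 16 observations; assign midranks.
sorted (value, group): (10,X), (16,X), (17,X), (18,Y), (20,X), (21,X), (22,X), (22,Y), (24,X), (28,Y), (29,Y), (30,X), (31,Y), (32,Y), (33,Y), (41,Y)
ranks: 10->1, 16->2, 17->3, 18->4, 20->5, 21->6, 22->7.5, 22->7.5, 24->9, 28->10, 29->11, 30->12, 31->13, 32->14, 33->15, 41->16
Step 2: Rank sum for X: R1 = 1 + 2 + 3 + 5 + 6 + 7.5 + 9 + 12 = 45.5.
Step 3: U_X = R1 - n1(n1+1)/2 = 45.5 - 8*9/2 = 45.5 - 36 = 9.5.
       U_Y = n1*n2 - U_X = 64 - 9.5 = 54.5.
Step 4: Ties are present, so use the tie-corrected normal approximation (with continuity correction) for the p-value.
Step 5: p-value = 0.020769; compare to alpha = 0.05. reject H0.

U_X = 9.5, p = 0.020769, reject H0 at alpha = 0.05.


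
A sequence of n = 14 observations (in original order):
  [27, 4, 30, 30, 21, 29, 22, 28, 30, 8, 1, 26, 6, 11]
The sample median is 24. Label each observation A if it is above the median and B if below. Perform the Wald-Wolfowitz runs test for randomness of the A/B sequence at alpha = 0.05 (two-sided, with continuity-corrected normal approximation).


Step 1: Compute median = 24; label A = above, B = below.
Labels in order: ABAABABAABBABB  (n_A = 7, n_B = 7)
Step 2: Count runs R = 10.
Step 3: Under H0 (random ordering), E[R] = 2*n_A*n_B/(n_A+n_B) + 1 = 2*7*7/14 + 1 = 8.0000.
        Var[R] = 2*n_A*n_B*(2*n_A*n_B - n_A - n_B) / ((n_A+n_B)^2 * (n_A+n_B-1)) = 8232/2548 = 3.2308.
        SD[R] = 1.7974.
Step 4: Continuity-corrected z = (R - 0.5 - E[R]) / SD[R] = (10 - 0.5 - 8.0000) / 1.7974 = 0.8345.
Step 5: Two-sided p-value via normal approximation = 2*(1 - Phi(|z|)) = 0.403986.
Step 6: alpha = 0.05. fail to reject H0.

R = 10, z = 0.8345, p = 0.403986, fail to reject H0.


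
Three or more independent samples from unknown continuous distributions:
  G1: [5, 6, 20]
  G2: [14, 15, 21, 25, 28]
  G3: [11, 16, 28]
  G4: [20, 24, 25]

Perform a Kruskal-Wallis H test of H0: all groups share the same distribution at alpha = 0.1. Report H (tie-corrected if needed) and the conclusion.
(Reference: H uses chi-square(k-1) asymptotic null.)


Step 1: Combine all N = 14 observations and assign midranks.
sorted (value, group, rank): (5,G1,1), (6,G1,2), (11,G3,3), (14,G2,4), (15,G2,5), (16,G3,6), (20,G1,7.5), (20,G4,7.5), (21,G2,9), (24,G4,10), (25,G2,11.5), (25,G4,11.5), (28,G2,13.5), (28,G3,13.5)
Step 2: Sum ranks within each group.
R_1 = 10.5 (n_1 = 3)
R_2 = 43 (n_2 = 5)
R_3 = 22.5 (n_3 = 3)
R_4 = 29 (n_4 = 3)
Step 3: H = 12/(N(N+1)) * sum(R_i^2/n_i) - 3(N+1)
     = 12/(14*15) * (10.5^2/3 + 43^2/5 + 22.5^2/3 + 29^2/3) - 3*15
     = 0.057143 * 855.633 - 45
     = 3.893333.
Step 4: Ties present; correction factor C = 1 - 18/(14^3 - 14) = 0.993407. Corrected H = 3.893333 / 0.993407 = 3.919174.
Step 5: Under H0, H ~ chi^2(3); p-value = 0.270325.
Step 6: alpha = 0.1. fail to reject H0.

H = 3.9192, df = 3, p = 0.270325, fail to reject H0.


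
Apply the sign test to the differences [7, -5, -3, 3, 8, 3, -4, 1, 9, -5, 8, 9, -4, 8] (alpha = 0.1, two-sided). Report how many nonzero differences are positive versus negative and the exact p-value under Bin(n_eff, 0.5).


Step 1: Discard zero differences. Original n = 14; n_eff = number of nonzero differences = 14.
Nonzero differences (with sign): +7, -5, -3, +3, +8, +3, -4, +1, +9, -5, +8, +9, -4, +8
Step 2: Count signs: positive = 9, negative = 5.
Step 3: Under H0: P(positive) = 0.5, so the number of positives S ~ Bin(14, 0.5).
Step 4: Two-sided exact p-value = sum of Bin(14,0.5) probabilities at or below the observed probability = 0.423950.
Step 5: alpha = 0.1. fail to reject H0.

n_eff = 14, pos = 9, neg = 5, p = 0.423950, fail to reject H0.


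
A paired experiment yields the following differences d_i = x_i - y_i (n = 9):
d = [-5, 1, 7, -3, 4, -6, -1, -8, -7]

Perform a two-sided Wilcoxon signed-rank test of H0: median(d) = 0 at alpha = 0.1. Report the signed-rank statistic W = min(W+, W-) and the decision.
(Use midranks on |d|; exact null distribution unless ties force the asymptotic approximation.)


Step 1: Drop any zero differences (none here) and take |d_i|.
|d| = [5, 1, 7, 3, 4, 6, 1, 8, 7]
Step 2: Midrank |d_i| (ties get averaged ranks).
ranks: |5|->5, |1|->1.5, |7|->7.5, |3|->3, |4|->4, |6|->6, |1|->1.5, |8|->9, |7|->7.5
Step 3: Attach original signs; sum ranks with positive sign and with negative sign.
W+ = 1.5 + 7.5 + 4 = 13
W- = 5 + 3 + 6 + 1.5 + 9 + 7.5 = 32
(Check: W+ + W- = 45 should equal n(n+1)/2 = 45.)
Step 4: Test statistic W = min(W+, W-) = 13.
Step 5: Ties in |d|, so use the tie-corrected normal approximation.
        E[W] = n(n+1)/4 = 9*10/4 = 22.5.
        Tie groups: |d|=1 (t=2), |d|=7 (t=2); sum(t^3 - t) = 12.
        Var[W] = n(n+1)(2n+1)/24 - sum(t^3-t)/48 = 1710/24 - 12/48 = 71.
        z = (W - E[W]) / sqrt(Var[W]) = (13 - 22.5) / 8.4261 = -1.1274.
        Two-sided p = 2*Phi(z) = 0.259555.
Step 6: alpha = 0.1. fail to reject H0.

W+ = 13, W- = 32, W = min = 13, p = 0.259555, fail to reject H0.


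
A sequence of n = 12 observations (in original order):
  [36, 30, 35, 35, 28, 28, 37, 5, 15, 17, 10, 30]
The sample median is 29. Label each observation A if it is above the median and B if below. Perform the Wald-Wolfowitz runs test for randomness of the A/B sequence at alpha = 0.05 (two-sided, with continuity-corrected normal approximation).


Step 1: Compute median = 29; label A = above, B = below.
Labels in order: AAAABBABBBBA  (n_A = 6, n_B = 6)
Step 2: Count runs R = 5.
Step 3: Under H0 (random ordering), E[R] = 2*n_A*n_B/(n_A+n_B) + 1 = 2*6*6/12 + 1 = 7.0000.
        Var[R] = 2*n_A*n_B*(2*n_A*n_B - n_A - n_B) / ((n_A+n_B)^2 * (n_A+n_B-1)) = 4320/1584 = 2.7273.
        SD[R] = 1.6514.
Step 4: Continuity-corrected z = (R + 0.5 - E[R]) / SD[R] = (5 + 0.5 - 7.0000) / 1.6514 = -0.9083.
Step 5: Two-sided p-value via normal approximation = 2*(1 - Phi(|z|)) = 0.363722.
Step 6: alpha = 0.05. fail to reject H0.

R = 5, z = -0.9083, p = 0.363722, fail to reject H0.


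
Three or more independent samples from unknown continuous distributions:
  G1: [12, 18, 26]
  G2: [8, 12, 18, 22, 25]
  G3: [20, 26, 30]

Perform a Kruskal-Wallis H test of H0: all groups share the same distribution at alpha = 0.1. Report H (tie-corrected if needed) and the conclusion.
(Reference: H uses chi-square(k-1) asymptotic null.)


Step 1: Combine all N = 11 observations and assign midranks.
sorted (value, group, rank): (8,G2,1), (12,G1,2.5), (12,G2,2.5), (18,G1,4.5), (18,G2,4.5), (20,G3,6), (22,G2,7), (25,G2,8), (26,G1,9.5), (26,G3,9.5), (30,G3,11)
Step 2: Sum ranks within each group.
R_1 = 16.5 (n_1 = 3)
R_2 = 23 (n_2 = 5)
R_3 = 26.5 (n_3 = 3)
Step 3: H = 12/(N(N+1)) * sum(R_i^2/n_i) - 3(N+1)
     = 12/(11*12) * (16.5^2/3 + 23^2/5 + 26.5^2/3) - 3*12
     = 0.090909 * 430.633 - 36
     = 3.148485.
Step 4: Ties present; correction factor C = 1 - 18/(11^3 - 11) = 0.986364. Corrected H = 3.148485 / 0.986364 = 3.192012.
Step 5: Under H0, H ~ chi^2(2); p-value = 0.202704.
Step 6: alpha = 0.1. fail to reject H0.

H = 3.1920, df = 2, p = 0.202704, fail to reject H0.


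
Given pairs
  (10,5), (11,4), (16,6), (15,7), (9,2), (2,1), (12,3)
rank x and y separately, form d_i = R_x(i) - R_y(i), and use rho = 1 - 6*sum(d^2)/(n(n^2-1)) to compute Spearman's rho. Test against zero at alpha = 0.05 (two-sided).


Step 1: Rank x and y separately (midranks; no ties here).
rank(x): 10->3, 11->4, 16->7, 15->6, 9->2, 2->1, 12->5
rank(y): 5->5, 4->4, 6->6, 7->7, 2->2, 1->1, 3->3
Step 2: d_i = R_x(i) - R_y(i); compute d_i^2.
  (3-5)^2=4, (4-4)^2=0, (7-6)^2=1, (6-7)^2=1, (2-2)^2=0, (1-1)^2=0, (5-3)^2=4
sum(d^2) = 10.
Step 3: rho = 1 - 6*10 / (7*(7^2 - 1)) = 1 - 60/336 = 0.821429.
Step 4: Under H0, t = rho * sqrt((n-2)/(1-rho^2)) = 3.2206 ~ t(5).
Step 5: Two-sided p-value from the t-distribution with 5 df = 0.023449.
Step 6: alpha = 0.05. reject H0.

rho = 0.8214, p = 0.023449, reject H0 at alpha = 0.05.


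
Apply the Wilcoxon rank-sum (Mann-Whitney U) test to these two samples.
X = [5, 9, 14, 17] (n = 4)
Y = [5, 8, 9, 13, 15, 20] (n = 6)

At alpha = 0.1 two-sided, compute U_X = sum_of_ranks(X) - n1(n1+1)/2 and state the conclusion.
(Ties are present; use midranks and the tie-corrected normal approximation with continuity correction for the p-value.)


Step 1: Combine and sort all 10 observations; assign midranks.
sorted (value, group): (5,X), (5,Y), (8,Y), (9,X), (9,Y), (13,Y), (14,X), (15,Y), (17,X), (20,Y)
ranks: 5->1.5, 5->1.5, 8->3, 9->4.5, 9->4.5, 13->6, 14->7, 15->8, 17->9, 20->10
Step 2: Rank sum for X: R1 = 1.5 + 4.5 + 7 + 9 = 22.
Step 3: U_X = R1 - n1(n1+1)/2 = 22 - 4*5/2 = 22 - 10 = 12.
       U_Y = n1*n2 - U_X = 24 - 12 = 12.
Step 4: Ties are present, so use the tie-corrected normal approximation (with continuity correction) for the p-value.
Step 5: p-value = 1.000000; compare to alpha = 0.1. fail to reject H0.

U_X = 12, p = 1.000000, fail to reject H0 at alpha = 0.1.


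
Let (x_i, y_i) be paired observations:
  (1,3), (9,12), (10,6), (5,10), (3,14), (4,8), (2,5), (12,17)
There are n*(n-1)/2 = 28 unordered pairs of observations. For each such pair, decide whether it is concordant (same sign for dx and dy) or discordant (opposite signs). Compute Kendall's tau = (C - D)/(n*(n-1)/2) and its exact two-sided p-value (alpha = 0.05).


Step 1: Enumerate the 28 unordered pairs (i,j) with i<j and classify each by sign(x_j-x_i) * sign(y_j-y_i).
  (1,2):dx=+8,dy=+9->C; (1,3):dx=+9,dy=+3->C; (1,4):dx=+4,dy=+7->C; (1,5):dx=+2,dy=+11->C
  (1,6):dx=+3,dy=+5->C; (1,7):dx=+1,dy=+2->C; (1,8):dx=+11,dy=+14->C; (2,3):dx=+1,dy=-6->D
  (2,4):dx=-4,dy=-2->C; (2,5):dx=-6,dy=+2->D; (2,6):dx=-5,dy=-4->C; (2,7):dx=-7,dy=-7->C
  (2,8):dx=+3,dy=+5->C; (3,4):dx=-5,dy=+4->D; (3,5):dx=-7,dy=+8->D; (3,6):dx=-6,dy=+2->D
  (3,7):dx=-8,dy=-1->C; (3,8):dx=+2,dy=+11->C; (4,5):dx=-2,dy=+4->D; (4,6):dx=-1,dy=-2->C
  (4,7):dx=-3,dy=-5->C; (4,8):dx=+7,dy=+7->C; (5,6):dx=+1,dy=-6->D; (5,7):dx=-1,dy=-9->C
  (5,8):dx=+9,dy=+3->C; (6,7):dx=-2,dy=-3->C; (6,8):dx=+8,dy=+9->C; (7,8):dx=+10,dy=+12->C
Step 2: C = 21, D = 7, total pairs = 28.
Step 3: tau = (C - D)/(n(n-1)/2) = (21 - 7)/28 = 0.500000.
Step 4: Exact two-sided p-value (enumerate n! = 40320 permutations of y under H0): p = 0.108681.
Step 5: alpha = 0.05. fail to reject H0.

tau_b = 0.5000 (C=21, D=7), p = 0.108681, fail to reject H0.


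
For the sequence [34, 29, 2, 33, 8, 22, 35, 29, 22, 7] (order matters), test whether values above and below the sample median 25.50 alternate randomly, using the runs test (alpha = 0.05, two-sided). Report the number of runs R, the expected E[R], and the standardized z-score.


Step 1: Compute median = 25.50; label A = above, B = below.
Labels in order: AABABBAABB  (n_A = 5, n_B = 5)
Step 2: Count runs R = 6.
Step 3: Under H0 (random ordering), E[R] = 2*n_A*n_B/(n_A+n_B) + 1 = 2*5*5/10 + 1 = 6.0000.
        Var[R] = 2*n_A*n_B*(2*n_A*n_B - n_A - n_B) / ((n_A+n_B)^2 * (n_A+n_B-1)) = 2000/900 = 2.2222.
        SD[R] = 1.4907.
Step 4: R = E[R], so z = 0 with no continuity correction.
Step 5: Two-sided p-value via normal approximation = 2*(1 - Phi(|z|)) = 1.000000.
Step 6: alpha = 0.05. fail to reject H0.

R = 6, z = 0.0000, p = 1.000000, fail to reject H0.


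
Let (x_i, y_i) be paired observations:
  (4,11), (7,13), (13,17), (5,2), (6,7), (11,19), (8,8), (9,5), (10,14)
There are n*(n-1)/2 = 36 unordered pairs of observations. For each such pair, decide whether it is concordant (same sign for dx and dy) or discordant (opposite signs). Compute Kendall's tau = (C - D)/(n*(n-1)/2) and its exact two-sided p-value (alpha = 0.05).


Step 1: Enumerate the 36 unordered pairs (i,j) with i<j and classify each by sign(x_j-x_i) * sign(y_j-y_i).
  (1,2):dx=+3,dy=+2->C; (1,3):dx=+9,dy=+6->C; (1,4):dx=+1,dy=-9->D; (1,5):dx=+2,dy=-4->D
  (1,6):dx=+7,dy=+8->C; (1,7):dx=+4,dy=-3->D; (1,8):dx=+5,dy=-6->D; (1,9):dx=+6,dy=+3->C
  (2,3):dx=+6,dy=+4->C; (2,4):dx=-2,dy=-11->C; (2,5):dx=-1,dy=-6->C; (2,6):dx=+4,dy=+6->C
  (2,7):dx=+1,dy=-5->D; (2,8):dx=+2,dy=-8->D; (2,9):dx=+3,dy=+1->C; (3,4):dx=-8,dy=-15->C
  (3,5):dx=-7,dy=-10->C; (3,6):dx=-2,dy=+2->D; (3,7):dx=-5,dy=-9->C; (3,8):dx=-4,dy=-12->C
  (3,9):dx=-3,dy=-3->C; (4,5):dx=+1,dy=+5->C; (4,6):dx=+6,dy=+17->C; (4,7):dx=+3,dy=+6->C
  (4,8):dx=+4,dy=+3->C; (4,9):dx=+5,dy=+12->C; (5,6):dx=+5,dy=+12->C; (5,7):dx=+2,dy=+1->C
  (5,8):dx=+3,dy=-2->D; (5,9):dx=+4,dy=+7->C; (6,7):dx=-3,dy=-11->C; (6,8):dx=-2,dy=-14->C
  (6,9):dx=-1,dy=-5->C; (7,8):dx=+1,dy=-3->D; (7,9):dx=+2,dy=+6->C; (8,9):dx=+1,dy=+9->C
Step 2: C = 27, D = 9, total pairs = 36.
Step 3: tau = (C - D)/(n(n-1)/2) = (27 - 9)/36 = 0.500000.
Step 4: Exact two-sided p-value (enumerate n! = 362880 permutations of y under H0): p = 0.075176.
Step 5: alpha = 0.05. fail to reject H0.

tau_b = 0.5000 (C=27, D=9), p = 0.075176, fail to reject H0.


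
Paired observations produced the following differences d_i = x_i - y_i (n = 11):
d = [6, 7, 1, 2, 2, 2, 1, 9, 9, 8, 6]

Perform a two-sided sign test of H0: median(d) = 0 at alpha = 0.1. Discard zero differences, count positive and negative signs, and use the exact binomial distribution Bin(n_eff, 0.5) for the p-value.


Step 1: Discard zero differences. Original n = 11; n_eff = number of nonzero differences = 11.
Nonzero differences (with sign): +6, +7, +1, +2, +2, +2, +1, +9, +9, +8, +6
Step 2: Count signs: positive = 11, negative = 0.
Step 3: Under H0: P(positive) = 0.5, so the number of positives S ~ Bin(11, 0.5).
Step 4: Two-sided exact p-value = sum of Bin(11,0.5) probabilities at or below the observed probability = 0.000977.
Step 5: alpha = 0.1. reject H0.

n_eff = 11, pos = 11, neg = 0, p = 0.000977, reject H0.


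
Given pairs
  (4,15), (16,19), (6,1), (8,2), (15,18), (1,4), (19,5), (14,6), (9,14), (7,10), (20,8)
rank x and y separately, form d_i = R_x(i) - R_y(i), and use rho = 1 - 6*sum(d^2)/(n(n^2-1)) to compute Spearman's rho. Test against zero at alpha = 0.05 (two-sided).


Step 1: Rank x and y separately (midranks; no ties here).
rank(x): 4->2, 16->9, 6->3, 8->5, 15->8, 1->1, 19->10, 14->7, 9->6, 7->4, 20->11
rank(y): 15->9, 19->11, 1->1, 2->2, 18->10, 4->3, 5->4, 6->5, 14->8, 10->7, 8->6
Step 2: d_i = R_x(i) - R_y(i); compute d_i^2.
  (2-9)^2=49, (9-11)^2=4, (3-1)^2=4, (5-2)^2=9, (8-10)^2=4, (1-3)^2=4, (10-4)^2=36, (7-5)^2=4, (6-8)^2=4, (4-7)^2=9, (11-6)^2=25
sum(d^2) = 152.
Step 3: rho = 1 - 6*152 / (11*(11^2 - 1)) = 1 - 912/1320 = 0.309091.
Step 4: Under H0, t = rho * sqrt((n-2)/(1-rho^2)) = 0.9750 ~ t(9).
Step 5: Two-sided p-value from the t-distribution with 9 df = 0.355028.
Step 6: alpha = 0.05. fail to reject H0.

rho = 0.3091, p = 0.355028, fail to reject H0 at alpha = 0.05.


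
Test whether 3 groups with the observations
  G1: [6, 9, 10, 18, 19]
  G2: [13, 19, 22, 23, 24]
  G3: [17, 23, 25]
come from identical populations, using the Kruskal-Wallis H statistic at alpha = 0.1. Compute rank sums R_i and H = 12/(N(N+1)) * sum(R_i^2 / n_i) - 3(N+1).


Step 1: Combine all N = 13 observations and assign midranks.
sorted (value, group, rank): (6,G1,1), (9,G1,2), (10,G1,3), (13,G2,4), (17,G3,5), (18,G1,6), (19,G1,7.5), (19,G2,7.5), (22,G2,9), (23,G2,10.5), (23,G3,10.5), (24,G2,12), (25,G3,13)
Step 2: Sum ranks within each group.
R_1 = 19.5 (n_1 = 5)
R_2 = 43 (n_2 = 5)
R_3 = 28.5 (n_3 = 3)
Step 3: H = 12/(N(N+1)) * sum(R_i^2/n_i) - 3(N+1)
     = 12/(13*14) * (19.5^2/5 + 43^2/5 + 28.5^2/3) - 3*14
     = 0.065934 * 716.6 - 42
     = 5.248352.
Step 4: Ties present; correction factor C = 1 - 12/(13^3 - 13) = 0.994505. Corrected H = 5.248352 / 0.994505 = 5.277348.
Step 5: Under H0, H ~ chi^2(2); p-value = 0.071456.
Step 6: alpha = 0.1. reject H0.

H = 5.2773, df = 2, p = 0.071456, reject H0.


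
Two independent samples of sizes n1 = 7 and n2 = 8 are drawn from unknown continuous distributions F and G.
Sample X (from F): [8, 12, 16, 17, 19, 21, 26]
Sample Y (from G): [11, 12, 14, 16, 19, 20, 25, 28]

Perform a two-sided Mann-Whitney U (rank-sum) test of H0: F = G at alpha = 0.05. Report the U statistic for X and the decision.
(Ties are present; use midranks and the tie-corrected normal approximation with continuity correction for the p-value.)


Step 1: Combine and sort all 15 observations; assign midranks.
sorted (value, group): (8,X), (11,Y), (12,X), (12,Y), (14,Y), (16,X), (16,Y), (17,X), (19,X), (19,Y), (20,Y), (21,X), (25,Y), (26,X), (28,Y)
ranks: 8->1, 11->2, 12->3.5, 12->3.5, 14->5, 16->6.5, 16->6.5, 17->8, 19->9.5, 19->9.5, 20->11, 21->12, 25->13, 26->14, 28->15
Step 2: Rank sum for X: R1 = 1 + 3.5 + 6.5 + 8 + 9.5 + 12 + 14 = 54.5.
Step 3: U_X = R1 - n1(n1+1)/2 = 54.5 - 7*8/2 = 54.5 - 28 = 26.5.
       U_Y = n1*n2 - U_X = 56 - 26.5 = 29.5.
Step 4: Ties are present, so use the tie-corrected normal approximation (with continuity correction) for the p-value.
Step 5: p-value = 0.907622; compare to alpha = 0.05. fail to reject H0.

U_X = 26.5, p = 0.907622, fail to reject H0 at alpha = 0.05.


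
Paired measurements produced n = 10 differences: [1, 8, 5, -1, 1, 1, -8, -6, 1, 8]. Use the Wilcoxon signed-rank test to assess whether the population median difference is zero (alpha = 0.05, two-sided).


Step 1: Drop any zero differences (none here) and take |d_i|.
|d| = [1, 8, 5, 1, 1, 1, 8, 6, 1, 8]
Step 2: Midrank |d_i| (ties get averaged ranks).
ranks: |1|->3, |8|->9, |5|->6, |1|->3, |1|->3, |1|->3, |8|->9, |6|->7, |1|->3, |8|->9
Step 3: Attach original signs; sum ranks with positive sign and with negative sign.
W+ = 3 + 9 + 6 + 3 + 3 + 3 + 9 = 36
W- = 3 + 9 + 7 = 19
(Check: W+ + W- = 55 should equal n(n+1)/2 = 55.)
Step 4: Test statistic W = min(W+, W-) = 19.
Step 5: Ties in |d|, so use the tie-corrected normal approximation.
        E[W] = n(n+1)/4 = 10*11/4 = 27.5.
        Tie groups: |d|=1 (t=5), |d|=8 (t=3); sum(t^3 - t) = 144.
        Var[W] = n(n+1)(2n+1)/24 - sum(t^3-t)/48 = 2310/24 - 144/48 = 93.25.
        z = (W - E[W]) / sqrt(Var[W]) = (19 - 27.5) / 9.6566 = -0.8802.
        Two-sided p = 2*Phi(z) = 0.378737.
Step 6: alpha = 0.05. fail to reject H0.

W+ = 36, W- = 19, W = min = 19, p = 0.378737, fail to reject H0.


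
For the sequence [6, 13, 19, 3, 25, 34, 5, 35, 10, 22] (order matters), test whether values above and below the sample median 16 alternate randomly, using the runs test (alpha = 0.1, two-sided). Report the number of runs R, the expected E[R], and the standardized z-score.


Step 1: Compute median = 16; label A = above, B = below.
Labels in order: BBABAABABA  (n_A = 5, n_B = 5)
Step 2: Count runs R = 8.
Step 3: Under H0 (random ordering), E[R] = 2*n_A*n_B/(n_A+n_B) + 1 = 2*5*5/10 + 1 = 6.0000.
        Var[R] = 2*n_A*n_B*(2*n_A*n_B - n_A - n_B) / ((n_A+n_B)^2 * (n_A+n_B-1)) = 2000/900 = 2.2222.
        SD[R] = 1.4907.
Step 4: Continuity-corrected z = (R - 0.5 - E[R]) / SD[R] = (8 - 0.5 - 6.0000) / 1.4907 = 1.0062.
Step 5: Two-sided p-value via normal approximation = 2*(1 - Phi(|z|)) = 0.314305.
Step 6: alpha = 0.1. fail to reject H0.

R = 8, z = 1.0062, p = 0.314305, fail to reject H0.


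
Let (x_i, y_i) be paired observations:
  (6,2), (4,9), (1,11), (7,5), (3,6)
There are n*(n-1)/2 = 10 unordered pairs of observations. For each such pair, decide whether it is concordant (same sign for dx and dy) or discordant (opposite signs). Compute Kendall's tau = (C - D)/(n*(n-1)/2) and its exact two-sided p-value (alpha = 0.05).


Step 1: Enumerate the 10 unordered pairs (i,j) with i<j and classify each by sign(x_j-x_i) * sign(y_j-y_i).
  (1,2):dx=-2,dy=+7->D; (1,3):dx=-5,dy=+9->D; (1,4):dx=+1,dy=+3->C; (1,5):dx=-3,dy=+4->D
  (2,3):dx=-3,dy=+2->D; (2,4):dx=+3,dy=-4->D; (2,5):dx=-1,dy=-3->C; (3,4):dx=+6,dy=-6->D
  (3,5):dx=+2,dy=-5->D; (4,5):dx=-4,dy=+1->D
Step 2: C = 2, D = 8, total pairs = 10.
Step 3: tau = (C - D)/(n(n-1)/2) = (2 - 8)/10 = -0.600000.
Step 4: Exact two-sided p-value (enumerate n! = 120 permutations of y under H0): p = 0.233333.
Step 5: alpha = 0.05. fail to reject H0.

tau_b = -0.6000 (C=2, D=8), p = 0.233333, fail to reject H0.


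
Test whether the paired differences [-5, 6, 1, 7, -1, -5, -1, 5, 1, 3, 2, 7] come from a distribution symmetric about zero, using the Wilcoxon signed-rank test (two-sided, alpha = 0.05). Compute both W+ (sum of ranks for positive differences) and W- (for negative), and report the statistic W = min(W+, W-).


Step 1: Drop any zero differences (none here) and take |d_i|.
|d| = [5, 6, 1, 7, 1, 5, 1, 5, 1, 3, 2, 7]
Step 2: Midrank |d_i| (ties get averaged ranks).
ranks: |5|->8, |6|->10, |1|->2.5, |7|->11.5, |1|->2.5, |5|->8, |1|->2.5, |5|->8, |1|->2.5, |3|->6, |2|->5, |7|->11.5
Step 3: Attach original signs; sum ranks with positive sign and with negative sign.
W+ = 10 + 2.5 + 11.5 + 8 + 2.5 + 6 + 5 + 11.5 = 57
W- = 8 + 2.5 + 8 + 2.5 = 21
(Check: W+ + W- = 78 should equal n(n+1)/2 = 78.)
Step 4: Test statistic W = min(W+, W-) = 21.
Step 5: Ties in |d|, so use the tie-corrected normal approximation.
        E[W] = n(n+1)/4 = 12*13/4 = 39.
        Tie groups: |d|=1 (t=4), |d|=5 (t=3), |d|=7 (t=2); sum(t^3 - t) = 90.
        Var[W] = n(n+1)(2n+1)/24 - sum(t^3-t)/48 = 3900/24 - 90/48 = 160.625.
        z = (W - E[W]) / sqrt(Var[W]) = (21 - 39) / 12.6738 = -1.4203.
        Two-sided p = 2*Phi(z) = 0.155534.
Step 6: alpha = 0.05. fail to reject H0.

W+ = 57, W- = 21, W = min = 21, p = 0.155534, fail to reject H0.


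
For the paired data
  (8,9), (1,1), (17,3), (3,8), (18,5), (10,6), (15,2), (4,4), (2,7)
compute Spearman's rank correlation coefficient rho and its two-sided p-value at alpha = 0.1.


Step 1: Rank x and y separately (midranks; no ties here).
rank(x): 8->5, 1->1, 17->8, 3->3, 18->9, 10->6, 15->7, 4->4, 2->2
rank(y): 9->9, 1->1, 3->3, 8->8, 5->5, 6->6, 2->2, 4->4, 7->7
Step 2: d_i = R_x(i) - R_y(i); compute d_i^2.
  (5-9)^2=16, (1-1)^2=0, (8-3)^2=25, (3-8)^2=25, (9-5)^2=16, (6-6)^2=0, (7-2)^2=25, (4-4)^2=0, (2-7)^2=25
sum(d^2) = 132.
Step 3: rho = 1 - 6*132 / (9*(9^2 - 1)) = 1 - 792/720 = -0.100000.
Step 4: Under H0, t = rho * sqrt((n-2)/(1-rho^2)) = -0.2659 ~ t(7).
Step 5: Two-sided p-value from the t-distribution with 7 df = 0.797972.
Step 6: alpha = 0.1. fail to reject H0.

rho = -0.1000, p = 0.797972, fail to reject H0 at alpha = 0.1.


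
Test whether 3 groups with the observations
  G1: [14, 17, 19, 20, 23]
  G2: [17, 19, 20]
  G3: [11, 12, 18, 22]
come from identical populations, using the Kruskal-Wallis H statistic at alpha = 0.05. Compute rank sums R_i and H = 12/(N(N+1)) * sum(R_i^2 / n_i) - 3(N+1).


Step 1: Combine all N = 12 observations and assign midranks.
sorted (value, group, rank): (11,G3,1), (12,G3,2), (14,G1,3), (17,G1,4.5), (17,G2,4.5), (18,G3,6), (19,G1,7.5), (19,G2,7.5), (20,G1,9.5), (20,G2,9.5), (22,G3,11), (23,G1,12)
Step 2: Sum ranks within each group.
R_1 = 36.5 (n_1 = 5)
R_2 = 21.5 (n_2 = 3)
R_3 = 20 (n_3 = 4)
Step 3: H = 12/(N(N+1)) * sum(R_i^2/n_i) - 3(N+1)
     = 12/(12*13) * (36.5^2/5 + 21.5^2/3 + 20^2/4) - 3*13
     = 0.076923 * 520.533 - 39
     = 1.041026.
Step 4: Ties present; correction factor C = 1 - 18/(12^3 - 12) = 0.989510. Corrected H = 1.041026 / 0.989510 = 1.052061.
Step 5: Under H0, H ~ chi^2(2); p-value = 0.590946.
Step 6: alpha = 0.05. fail to reject H0.

H = 1.0521, df = 2, p = 0.590946, fail to reject H0.


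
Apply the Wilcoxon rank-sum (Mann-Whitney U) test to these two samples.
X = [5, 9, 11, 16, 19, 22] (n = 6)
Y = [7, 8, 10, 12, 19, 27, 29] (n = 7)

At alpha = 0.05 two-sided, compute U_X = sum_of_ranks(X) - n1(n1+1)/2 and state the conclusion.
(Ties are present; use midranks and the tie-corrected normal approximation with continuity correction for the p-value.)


Step 1: Combine and sort all 13 observations; assign midranks.
sorted (value, group): (5,X), (7,Y), (8,Y), (9,X), (10,Y), (11,X), (12,Y), (16,X), (19,X), (19,Y), (22,X), (27,Y), (29,Y)
ranks: 5->1, 7->2, 8->3, 9->4, 10->5, 11->6, 12->7, 16->8, 19->9.5, 19->9.5, 22->11, 27->12, 29->13
Step 2: Rank sum for X: R1 = 1 + 4 + 6 + 8 + 9.5 + 11 = 39.5.
Step 3: U_X = R1 - n1(n1+1)/2 = 39.5 - 6*7/2 = 39.5 - 21 = 18.5.
       U_Y = n1*n2 - U_X = 42 - 18.5 = 23.5.
Step 4: Ties are present, so use the tie-corrected normal approximation (with continuity correction) for the p-value.
Step 5: p-value = 0.774796; compare to alpha = 0.05. fail to reject H0.

U_X = 18.5, p = 0.774796, fail to reject H0 at alpha = 0.05.


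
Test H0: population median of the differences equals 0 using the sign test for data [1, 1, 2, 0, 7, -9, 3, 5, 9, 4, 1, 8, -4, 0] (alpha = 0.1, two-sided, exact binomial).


Step 1: Discard zero differences. Original n = 14; n_eff = number of nonzero differences = 12.
Nonzero differences (with sign): +1, +1, +2, +7, -9, +3, +5, +9, +4, +1, +8, -4
Step 2: Count signs: positive = 10, negative = 2.
Step 3: Under H0: P(positive) = 0.5, so the number of positives S ~ Bin(12, 0.5).
Step 4: Two-sided exact p-value = sum of Bin(12,0.5) probabilities at or below the observed probability = 0.038574.
Step 5: alpha = 0.1. reject H0.

n_eff = 12, pos = 10, neg = 2, p = 0.038574, reject H0.


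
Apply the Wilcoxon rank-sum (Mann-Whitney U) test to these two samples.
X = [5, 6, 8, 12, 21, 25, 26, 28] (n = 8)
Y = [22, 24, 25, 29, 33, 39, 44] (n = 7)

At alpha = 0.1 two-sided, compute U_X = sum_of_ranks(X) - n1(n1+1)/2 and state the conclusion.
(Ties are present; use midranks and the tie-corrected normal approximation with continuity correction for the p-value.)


Step 1: Combine and sort all 15 observations; assign midranks.
sorted (value, group): (5,X), (6,X), (8,X), (12,X), (21,X), (22,Y), (24,Y), (25,X), (25,Y), (26,X), (28,X), (29,Y), (33,Y), (39,Y), (44,Y)
ranks: 5->1, 6->2, 8->3, 12->4, 21->5, 22->6, 24->7, 25->8.5, 25->8.5, 26->10, 28->11, 29->12, 33->13, 39->14, 44->15
Step 2: Rank sum for X: R1 = 1 + 2 + 3 + 4 + 5 + 8.5 + 10 + 11 = 44.5.
Step 3: U_X = R1 - n1(n1+1)/2 = 44.5 - 8*9/2 = 44.5 - 36 = 8.5.
       U_Y = n1*n2 - U_X = 56 - 8.5 = 47.5.
Step 4: Ties are present, so use the tie-corrected normal approximation (with continuity correction) for the p-value.
Step 5: p-value = 0.027751; compare to alpha = 0.1. reject H0.

U_X = 8.5, p = 0.027751, reject H0 at alpha = 0.1.


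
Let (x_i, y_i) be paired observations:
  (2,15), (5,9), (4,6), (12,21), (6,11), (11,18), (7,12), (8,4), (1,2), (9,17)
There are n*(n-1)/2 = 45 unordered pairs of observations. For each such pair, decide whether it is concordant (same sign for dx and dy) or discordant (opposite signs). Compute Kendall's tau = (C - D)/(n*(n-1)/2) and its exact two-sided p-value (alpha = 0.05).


Step 1: Enumerate the 45 unordered pairs (i,j) with i<j and classify each by sign(x_j-x_i) * sign(y_j-y_i).
  (1,2):dx=+3,dy=-6->D; (1,3):dx=+2,dy=-9->D; (1,4):dx=+10,dy=+6->C; (1,5):dx=+4,dy=-4->D
  (1,6):dx=+9,dy=+3->C; (1,7):dx=+5,dy=-3->D; (1,8):dx=+6,dy=-11->D; (1,9):dx=-1,dy=-13->C
  (1,10):dx=+7,dy=+2->C; (2,3):dx=-1,dy=-3->C; (2,4):dx=+7,dy=+12->C; (2,5):dx=+1,dy=+2->C
  (2,6):dx=+6,dy=+9->C; (2,7):dx=+2,dy=+3->C; (2,8):dx=+3,dy=-5->D; (2,9):dx=-4,dy=-7->C
  (2,10):dx=+4,dy=+8->C; (3,4):dx=+8,dy=+15->C; (3,5):dx=+2,dy=+5->C; (3,6):dx=+7,dy=+12->C
  (3,7):dx=+3,dy=+6->C; (3,8):dx=+4,dy=-2->D; (3,9):dx=-3,dy=-4->C; (3,10):dx=+5,dy=+11->C
  (4,5):dx=-6,dy=-10->C; (4,6):dx=-1,dy=-3->C; (4,7):dx=-5,dy=-9->C; (4,8):dx=-4,dy=-17->C
  (4,9):dx=-11,dy=-19->C; (4,10):dx=-3,dy=-4->C; (5,6):dx=+5,dy=+7->C; (5,7):dx=+1,dy=+1->C
  (5,8):dx=+2,dy=-7->D; (5,9):dx=-5,dy=-9->C; (5,10):dx=+3,dy=+6->C; (6,7):dx=-4,dy=-6->C
  (6,8):dx=-3,dy=-14->C; (6,9):dx=-10,dy=-16->C; (6,10):dx=-2,dy=-1->C; (7,8):dx=+1,dy=-8->D
  (7,9):dx=-6,dy=-10->C; (7,10):dx=+2,dy=+5->C; (8,9):dx=-7,dy=-2->C; (8,10):dx=+1,dy=+13->C
  (9,10):dx=+8,dy=+15->C
Step 2: C = 36, D = 9, total pairs = 45.
Step 3: tau = (C - D)/(n(n-1)/2) = (36 - 9)/45 = 0.600000.
Step 4: Exact two-sided p-value (enumerate n! = 3628800 permutations of y under H0): p = 0.016666.
Step 5: alpha = 0.05. reject H0.

tau_b = 0.6000 (C=36, D=9), p = 0.016666, reject H0.


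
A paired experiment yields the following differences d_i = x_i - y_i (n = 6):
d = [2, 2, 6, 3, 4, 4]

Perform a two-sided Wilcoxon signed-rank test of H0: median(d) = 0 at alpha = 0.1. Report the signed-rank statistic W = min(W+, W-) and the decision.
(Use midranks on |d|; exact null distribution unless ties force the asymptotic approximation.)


Step 1: Drop any zero differences (none here) and take |d_i|.
|d| = [2, 2, 6, 3, 4, 4]
Step 2: Midrank |d_i| (ties get averaged ranks).
ranks: |2|->1.5, |2|->1.5, |6|->6, |3|->3, |4|->4.5, |4|->4.5
Step 3: Attach original signs; sum ranks with positive sign and with negative sign.
W+ = 1.5 + 1.5 + 6 + 3 + 4.5 + 4.5 = 21
W- = 0 = 0
(Check: W+ + W- = 21 should equal n(n+1)/2 = 21.)
Step 4: Test statistic W = min(W+, W-) = 0.
Step 5: Ties in |d|, so use the tie-corrected normal approximation.
        E[W] = n(n+1)/4 = 6*7/4 = 10.5.
        Tie groups: |d|=2 (t=2), |d|=4 (t=2); sum(t^3 - t) = 12.
        Var[W] = n(n+1)(2n+1)/24 - sum(t^3-t)/48 = 546/24 - 12/48 = 22.5.
        z = (W - E[W]) / sqrt(Var[W]) = (0 - 10.5) / 4.7434 = -2.2136.
        Two-sided p = 2*Phi(z) = 0.026857.
Step 6: alpha = 0.1. reject H0.

W+ = 21, W- = 0, W = min = 0, p = 0.026857, reject H0.


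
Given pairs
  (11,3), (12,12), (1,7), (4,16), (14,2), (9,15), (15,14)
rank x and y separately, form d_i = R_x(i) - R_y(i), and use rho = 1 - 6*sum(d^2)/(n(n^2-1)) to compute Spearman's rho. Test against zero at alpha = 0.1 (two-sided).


Step 1: Rank x and y separately (midranks; no ties here).
rank(x): 11->4, 12->5, 1->1, 4->2, 14->6, 9->3, 15->7
rank(y): 3->2, 12->4, 7->3, 16->7, 2->1, 15->6, 14->5
Step 2: d_i = R_x(i) - R_y(i); compute d_i^2.
  (4-2)^2=4, (5-4)^2=1, (1-3)^2=4, (2-7)^2=25, (6-1)^2=25, (3-6)^2=9, (7-5)^2=4
sum(d^2) = 72.
Step 3: rho = 1 - 6*72 / (7*(7^2 - 1)) = 1 - 432/336 = -0.285714.
Step 4: Under H0, t = rho * sqrt((n-2)/(1-rho^2)) = -0.6667 ~ t(5).
Step 5: Two-sided p-value from the t-distribution with 5 df = 0.534509.
Step 6: alpha = 0.1. fail to reject H0.

rho = -0.2857, p = 0.534509, fail to reject H0 at alpha = 0.1.


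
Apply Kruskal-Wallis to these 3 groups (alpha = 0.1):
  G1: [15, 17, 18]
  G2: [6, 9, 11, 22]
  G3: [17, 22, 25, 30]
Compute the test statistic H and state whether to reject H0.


Step 1: Combine all N = 11 observations and assign midranks.
sorted (value, group, rank): (6,G2,1), (9,G2,2), (11,G2,3), (15,G1,4), (17,G1,5.5), (17,G3,5.5), (18,G1,7), (22,G2,8.5), (22,G3,8.5), (25,G3,10), (30,G3,11)
Step 2: Sum ranks within each group.
R_1 = 16.5 (n_1 = 3)
R_2 = 14.5 (n_2 = 4)
R_3 = 35 (n_3 = 4)
Step 3: H = 12/(N(N+1)) * sum(R_i^2/n_i) - 3(N+1)
     = 12/(11*12) * (16.5^2/3 + 14.5^2/4 + 35^2/4) - 3*12
     = 0.090909 * 449.562 - 36
     = 4.869318.
Step 4: Ties present; correction factor C = 1 - 12/(11^3 - 11) = 0.990909. Corrected H = 4.869318 / 0.990909 = 4.913991.
Step 5: Under H0, H ~ chi^2(2); p-value = 0.085692.
Step 6: alpha = 0.1. reject H0.

H = 4.9140, df = 2, p = 0.085692, reject H0.


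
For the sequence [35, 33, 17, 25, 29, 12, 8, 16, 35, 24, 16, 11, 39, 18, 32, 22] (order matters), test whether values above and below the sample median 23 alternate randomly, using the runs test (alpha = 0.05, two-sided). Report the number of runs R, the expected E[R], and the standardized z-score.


Step 1: Compute median = 23; label A = above, B = below.
Labels in order: AABAABBBAABBABAB  (n_A = 8, n_B = 8)
Step 2: Count runs R = 10.
Step 3: Under H0 (random ordering), E[R] = 2*n_A*n_B/(n_A+n_B) + 1 = 2*8*8/16 + 1 = 9.0000.
        Var[R] = 2*n_A*n_B*(2*n_A*n_B - n_A - n_B) / ((n_A+n_B)^2 * (n_A+n_B-1)) = 14336/3840 = 3.7333.
        SD[R] = 1.9322.
Step 4: Continuity-corrected z = (R - 0.5 - E[R]) / SD[R] = (10 - 0.5 - 9.0000) / 1.9322 = 0.2588.
Step 5: Two-sided p-value via normal approximation = 2*(1 - Phi(|z|)) = 0.795809.
Step 6: alpha = 0.05. fail to reject H0.

R = 10, z = 0.2588, p = 0.795809, fail to reject H0.


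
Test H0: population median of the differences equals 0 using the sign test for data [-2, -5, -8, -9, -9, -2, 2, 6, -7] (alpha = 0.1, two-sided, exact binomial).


Step 1: Discard zero differences. Original n = 9; n_eff = number of nonzero differences = 9.
Nonzero differences (with sign): -2, -5, -8, -9, -9, -2, +2, +6, -7
Step 2: Count signs: positive = 2, negative = 7.
Step 3: Under H0: P(positive) = 0.5, so the number of positives S ~ Bin(9, 0.5).
Step 4: Two-sided exact p-value = sum of Bin(9,0.5) probabilities at or below the observed probability = 0.179688.
Step 5: alpha = 0.1. fail to reject H0.

n_eff = 9, pos = 2, neg = 7, p = 0.179688, fail to reject H0.
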